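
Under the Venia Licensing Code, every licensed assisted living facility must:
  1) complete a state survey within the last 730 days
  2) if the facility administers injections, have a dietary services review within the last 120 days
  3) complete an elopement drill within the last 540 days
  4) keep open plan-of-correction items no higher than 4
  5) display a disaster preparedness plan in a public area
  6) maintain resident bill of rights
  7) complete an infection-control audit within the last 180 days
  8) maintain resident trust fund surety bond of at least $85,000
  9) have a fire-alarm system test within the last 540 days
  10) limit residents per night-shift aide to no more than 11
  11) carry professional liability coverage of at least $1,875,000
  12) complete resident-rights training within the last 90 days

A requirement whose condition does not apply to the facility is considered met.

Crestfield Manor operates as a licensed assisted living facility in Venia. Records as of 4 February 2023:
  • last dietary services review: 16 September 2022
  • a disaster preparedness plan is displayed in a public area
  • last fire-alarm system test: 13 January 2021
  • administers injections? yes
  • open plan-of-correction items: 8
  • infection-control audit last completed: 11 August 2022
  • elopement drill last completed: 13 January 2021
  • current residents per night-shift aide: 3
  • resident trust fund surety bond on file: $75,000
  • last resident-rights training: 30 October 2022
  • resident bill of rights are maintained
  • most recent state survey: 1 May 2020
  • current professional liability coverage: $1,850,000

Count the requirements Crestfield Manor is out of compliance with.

1. state survey 1009 days ago vs limit 730 → not met
2. condition 'administers injections' holds; dietary services review 141 days ago vs limit 120 → not met
3. elopement drill 752 days ago vs limit 540 → not met
4. open plan-of-correction items 8 > 4 → not met
5. disaster preparedness plan present → met
6. resident bill of rights present → met
7. infection-control audit 177 days ago vs limit 180 → met
8. resident trust fund surety bond $75,000 < $85,000 → not met
9. fire-alarm system test 752 days ago vs limit 540 → not met
10. residents per night-shift aide 3 ≤ 11 → met
11. professional liability coverage $1,850,000 < $1,875,000 → not met
12. resident-rights training 97 days ago vs limit 90 → not met
Not met: 8 of 12

8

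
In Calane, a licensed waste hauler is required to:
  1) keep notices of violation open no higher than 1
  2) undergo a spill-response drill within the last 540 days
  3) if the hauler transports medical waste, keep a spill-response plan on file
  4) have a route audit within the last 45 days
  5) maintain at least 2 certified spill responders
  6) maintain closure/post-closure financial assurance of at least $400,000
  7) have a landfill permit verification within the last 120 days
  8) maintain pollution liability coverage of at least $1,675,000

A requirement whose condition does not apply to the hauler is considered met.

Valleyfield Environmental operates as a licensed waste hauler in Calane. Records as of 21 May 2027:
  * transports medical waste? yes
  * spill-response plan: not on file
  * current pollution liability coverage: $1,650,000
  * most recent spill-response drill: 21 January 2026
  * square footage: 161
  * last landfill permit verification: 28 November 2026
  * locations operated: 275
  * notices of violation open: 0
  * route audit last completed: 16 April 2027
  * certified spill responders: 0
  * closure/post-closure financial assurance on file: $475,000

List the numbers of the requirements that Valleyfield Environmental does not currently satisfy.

3, 5, 7, 8

1. notices of violation open 0 ≤ 1 → met
2. spill-response drill 485 days ago vs limit 540 → met
3. condition 'transports medical waste' holds; spill-response plan absent → not met
4. route audit 35 days ago vs limit 45 → met
5. certified spill responders 0 < 2 → not met
6. closure/post-closure financial assurance $475,000 ≥ $400,000 → met
7. landfill permit verification 174 days ago vs limit 120 → not met
8. pollution liability coverage $1,650,000 < $1,675,000 → not met
Not met: 3, 5, 7, 8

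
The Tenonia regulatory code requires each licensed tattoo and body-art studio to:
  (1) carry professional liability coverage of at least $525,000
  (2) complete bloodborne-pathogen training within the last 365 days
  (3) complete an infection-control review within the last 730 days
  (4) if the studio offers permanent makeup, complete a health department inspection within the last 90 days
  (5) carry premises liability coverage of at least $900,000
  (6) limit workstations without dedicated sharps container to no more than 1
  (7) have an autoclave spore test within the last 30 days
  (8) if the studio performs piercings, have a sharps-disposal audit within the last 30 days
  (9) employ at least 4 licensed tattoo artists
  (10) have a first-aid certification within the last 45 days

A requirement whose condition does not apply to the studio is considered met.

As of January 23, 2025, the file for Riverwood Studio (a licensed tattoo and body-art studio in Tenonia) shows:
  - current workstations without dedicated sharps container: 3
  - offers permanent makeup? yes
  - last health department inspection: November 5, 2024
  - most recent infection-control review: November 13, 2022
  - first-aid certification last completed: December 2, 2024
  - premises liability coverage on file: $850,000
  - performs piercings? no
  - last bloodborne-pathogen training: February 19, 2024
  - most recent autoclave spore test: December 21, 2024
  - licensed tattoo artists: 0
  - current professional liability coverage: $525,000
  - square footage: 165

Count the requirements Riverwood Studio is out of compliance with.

6

1. professional liability coverage $525,000 ≥ $525,000 → met
2. bloodborne-pathogen training 339 days ago vs limit 365 → met
3. infection-control review 802 days ago vs limit 730 → not met
4. condition 'offers permanent makeup' holds; health department inspection 79 days ago vs limit 90 → met
5. premises liability coverage $850,000 < $900,000 → not met
6. workstations without dedicated sharps container 3 > 1 → not met
7. autoclave spore test 33 days ago vs limit 30 → not met
8. condition 'performs piercings' does not hold → requirement n/a → met
9. licensed tattoo artists 0 < 4 → not met
10. first-aid certification 52 days ago vs limit 45 → not met
Not met: 6 of 10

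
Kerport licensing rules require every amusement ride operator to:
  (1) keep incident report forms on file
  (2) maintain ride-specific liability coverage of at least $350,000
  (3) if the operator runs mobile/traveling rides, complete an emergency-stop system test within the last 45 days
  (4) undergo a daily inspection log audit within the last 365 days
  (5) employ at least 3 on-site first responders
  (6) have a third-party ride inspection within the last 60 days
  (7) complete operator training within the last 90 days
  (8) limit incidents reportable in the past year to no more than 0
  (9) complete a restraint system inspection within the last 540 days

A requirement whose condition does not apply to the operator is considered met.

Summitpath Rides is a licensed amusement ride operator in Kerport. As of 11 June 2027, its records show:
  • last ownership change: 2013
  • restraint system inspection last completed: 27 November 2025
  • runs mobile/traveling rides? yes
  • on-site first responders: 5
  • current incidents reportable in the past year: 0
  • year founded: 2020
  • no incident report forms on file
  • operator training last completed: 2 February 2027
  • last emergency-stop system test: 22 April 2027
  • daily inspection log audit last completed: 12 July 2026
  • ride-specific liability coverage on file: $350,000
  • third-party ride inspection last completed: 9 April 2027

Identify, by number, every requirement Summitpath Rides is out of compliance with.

1, 3, 6, 7, 9

1. incident report forms absent → not met
2. ride-specific liability coverage $350,000 ≥ $350,000 → met
3. condition 'runs mobile/traveling rides' holds; emergency-stop system test 50 days ago vs limit 45 → not met
4. daily inspection log audit 334 days ago vs limit 365 → met
5. on-site first responders 5 ≥ 3 → met
6. third-party ride inspection 63 days ago vs limit 60 → not met
7. operator training 129 days ago vs limit 90 → not met
8. incidents reportable in the past year 0 ≤ 0 → met
9. restraint system inspection 561 days ago vs limit 540 → not met
Not met: 1, 3, 6, 7, 9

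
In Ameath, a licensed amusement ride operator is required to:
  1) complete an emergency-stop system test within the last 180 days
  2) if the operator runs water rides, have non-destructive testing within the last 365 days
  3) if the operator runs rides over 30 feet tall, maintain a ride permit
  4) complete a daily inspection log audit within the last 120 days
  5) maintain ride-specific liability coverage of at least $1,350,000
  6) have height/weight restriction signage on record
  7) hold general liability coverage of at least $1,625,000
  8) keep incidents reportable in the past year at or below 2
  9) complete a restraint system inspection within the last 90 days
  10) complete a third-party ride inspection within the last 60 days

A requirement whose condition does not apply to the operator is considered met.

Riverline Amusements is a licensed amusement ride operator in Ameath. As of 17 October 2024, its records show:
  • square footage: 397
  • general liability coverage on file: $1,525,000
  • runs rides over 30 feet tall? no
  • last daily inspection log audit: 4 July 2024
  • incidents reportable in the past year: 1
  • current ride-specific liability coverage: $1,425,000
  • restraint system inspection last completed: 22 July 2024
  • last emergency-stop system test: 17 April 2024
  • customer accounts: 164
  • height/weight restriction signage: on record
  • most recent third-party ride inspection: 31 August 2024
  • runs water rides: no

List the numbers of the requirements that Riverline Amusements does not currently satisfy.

1. emergency-stop system test 183 days ago vs limit 180 → not met
2. condition 'runs water rides' does not hold → requirement n/a → met
3. condition 'runs rides over 30 feet tall' does not hold → requirement n/a → met
4. daily inspection log audit 105 days ago vs limit 120 → met
5. ride-specific liability coverage $1,425,000 ≥ $1,350,000 → met
6. height/weight restriction signage present → met
7. general liability coverage $1,525,000 < $1,625,000 → not met
8. incidents reportable in the past year 1 ≤ 2 → met
9. restraint system inspection 87 days ago vs limit 90 → met
10. third-party ride inspection 47 days ago vs limit 60 → met
Not met: 1, 7

1, 7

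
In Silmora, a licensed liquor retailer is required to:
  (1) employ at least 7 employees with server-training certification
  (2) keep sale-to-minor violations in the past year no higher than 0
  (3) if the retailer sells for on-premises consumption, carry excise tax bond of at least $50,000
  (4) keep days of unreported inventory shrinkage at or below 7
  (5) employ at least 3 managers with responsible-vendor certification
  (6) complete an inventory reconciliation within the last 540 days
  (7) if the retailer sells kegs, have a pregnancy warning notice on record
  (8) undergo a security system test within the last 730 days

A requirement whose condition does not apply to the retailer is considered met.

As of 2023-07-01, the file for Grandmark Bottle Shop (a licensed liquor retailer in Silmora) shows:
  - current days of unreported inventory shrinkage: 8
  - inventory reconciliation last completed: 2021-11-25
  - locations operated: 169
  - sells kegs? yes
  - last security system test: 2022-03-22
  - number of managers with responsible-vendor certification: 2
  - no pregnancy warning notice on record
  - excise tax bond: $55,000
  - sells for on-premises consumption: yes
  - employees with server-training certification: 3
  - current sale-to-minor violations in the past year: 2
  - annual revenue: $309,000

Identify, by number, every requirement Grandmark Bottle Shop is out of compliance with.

1, 2, 4, 5, 6, 7

1. employees with server-training certification 3 < 7 → not met
2. sale-to-minor violations in the past year 2 > 0 → not met
3. condition 'sells for on-premises consumption' holds; excise tax bond $55,000 ≥ $50,000 → met
4. days of unreported inventory shrinkage 8 > 7 → not met
5. managers with responsible-vendor certification 2 < 3 → not met
6. inventory reconciliation 583 days ago vs limit 540 → not met
7. condition 'sells kegs' holds; pregnancy warning notice absent → not met
8. security system test 466 days ago vs limit 730 → met
Not met: 1, 2, 4, 5, 6, 7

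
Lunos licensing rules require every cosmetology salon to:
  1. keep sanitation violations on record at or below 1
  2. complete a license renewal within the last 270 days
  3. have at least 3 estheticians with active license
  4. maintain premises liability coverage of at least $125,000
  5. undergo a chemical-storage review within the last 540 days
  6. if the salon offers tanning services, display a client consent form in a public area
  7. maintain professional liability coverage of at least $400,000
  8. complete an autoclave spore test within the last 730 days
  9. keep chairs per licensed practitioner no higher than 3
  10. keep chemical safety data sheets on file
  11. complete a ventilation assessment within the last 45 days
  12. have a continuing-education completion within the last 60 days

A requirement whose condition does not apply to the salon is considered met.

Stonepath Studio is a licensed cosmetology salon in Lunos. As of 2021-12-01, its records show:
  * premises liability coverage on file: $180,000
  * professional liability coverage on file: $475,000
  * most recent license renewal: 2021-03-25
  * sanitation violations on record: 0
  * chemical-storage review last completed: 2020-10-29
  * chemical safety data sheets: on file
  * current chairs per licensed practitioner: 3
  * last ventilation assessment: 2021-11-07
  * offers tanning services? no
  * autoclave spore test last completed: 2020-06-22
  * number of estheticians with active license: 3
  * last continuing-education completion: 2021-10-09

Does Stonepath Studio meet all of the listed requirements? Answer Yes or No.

Yes

1. sanitation violations on record 0 ≤ 1 → met
2. license renewal 251 days ago vs limit 270 → met
3. estheticians with active license 3 ≥ 3 → met
4. premises liability coverage $180,000 ≥ $125,000 → met
5. chemical-storage review 398 days ago vs limit 540 → met
6. condition 'offers tanning services' does not hold → requirement n/a → met
7. professional liability coverage $475,000 ≥ $400,000 → met
8. autoclave spore test 527 days ago vs limit 730 → met
9. chairs per licensed practitioner 3 ≤ 3 → met
10. chemical safety data sheets present → met
11. ventilation assessment 24 days ago vs limit 45 → met
12. continuing-education completion 53 days ago vs limit 60 → met
All met.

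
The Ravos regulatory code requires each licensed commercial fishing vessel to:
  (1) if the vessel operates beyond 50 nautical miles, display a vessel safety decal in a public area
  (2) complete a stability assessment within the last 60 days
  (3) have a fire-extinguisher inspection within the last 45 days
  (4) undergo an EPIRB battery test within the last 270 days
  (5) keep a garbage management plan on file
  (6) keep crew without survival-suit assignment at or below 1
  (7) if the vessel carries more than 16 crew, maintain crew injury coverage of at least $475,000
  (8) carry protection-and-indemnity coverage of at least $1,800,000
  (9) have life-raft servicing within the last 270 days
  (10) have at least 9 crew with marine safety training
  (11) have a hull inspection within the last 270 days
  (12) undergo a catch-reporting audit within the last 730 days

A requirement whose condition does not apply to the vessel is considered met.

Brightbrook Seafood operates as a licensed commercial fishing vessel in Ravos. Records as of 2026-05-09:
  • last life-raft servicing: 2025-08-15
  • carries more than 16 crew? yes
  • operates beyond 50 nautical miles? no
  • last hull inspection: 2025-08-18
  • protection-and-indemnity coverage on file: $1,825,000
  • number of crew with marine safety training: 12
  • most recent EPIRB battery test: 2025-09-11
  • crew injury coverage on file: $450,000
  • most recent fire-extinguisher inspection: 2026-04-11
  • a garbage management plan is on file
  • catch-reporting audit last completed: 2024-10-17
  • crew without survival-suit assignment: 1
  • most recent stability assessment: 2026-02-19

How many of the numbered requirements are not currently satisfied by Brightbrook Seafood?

1. condition 'operates beyond 50 nautical miles' does not hold → requirement n/a → met
2. stability assessment 79 days ago vs limit 60 → not met
3. fire-extinguisher inspection 28 days ago vs limit 45 → met
4. EPIRB battery test 240 days ago vs limit 270 → met
5. garbage management plan present → met
6. crew without survival-suit assignment 1 ≤ 1 → met
7. condition 'carries more than 16 crew' holds; crew injury coverage $450,000 < $475,000 → not met
8. protection-and-indemnity coverage $1,825,000 ≥ $1,800,000 → met
9. life-raft servicing 267 days ago vs limit 270 → met
10. crew with marine safety training 12 ≥ 9 → met
11. hull inspection 264 days ago vs limit 270 → met
12. catch-reporting audit 569 days ago vs limit 730 → met
Not met: 2 of 12

2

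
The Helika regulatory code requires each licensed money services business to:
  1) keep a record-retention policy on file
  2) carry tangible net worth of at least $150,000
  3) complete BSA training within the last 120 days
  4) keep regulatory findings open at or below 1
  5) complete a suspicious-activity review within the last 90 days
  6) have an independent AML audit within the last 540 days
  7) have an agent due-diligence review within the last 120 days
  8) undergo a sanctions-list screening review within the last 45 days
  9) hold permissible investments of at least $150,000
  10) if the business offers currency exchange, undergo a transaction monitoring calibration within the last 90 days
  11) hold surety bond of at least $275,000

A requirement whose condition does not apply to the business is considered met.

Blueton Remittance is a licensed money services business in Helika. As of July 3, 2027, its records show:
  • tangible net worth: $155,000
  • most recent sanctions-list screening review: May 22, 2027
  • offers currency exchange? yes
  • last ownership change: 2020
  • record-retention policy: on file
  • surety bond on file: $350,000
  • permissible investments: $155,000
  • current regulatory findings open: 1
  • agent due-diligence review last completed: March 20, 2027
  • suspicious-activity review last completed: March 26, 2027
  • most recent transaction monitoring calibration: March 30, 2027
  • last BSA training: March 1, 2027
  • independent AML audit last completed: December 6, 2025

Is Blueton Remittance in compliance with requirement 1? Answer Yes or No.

Yes

1. record-retention policy present → met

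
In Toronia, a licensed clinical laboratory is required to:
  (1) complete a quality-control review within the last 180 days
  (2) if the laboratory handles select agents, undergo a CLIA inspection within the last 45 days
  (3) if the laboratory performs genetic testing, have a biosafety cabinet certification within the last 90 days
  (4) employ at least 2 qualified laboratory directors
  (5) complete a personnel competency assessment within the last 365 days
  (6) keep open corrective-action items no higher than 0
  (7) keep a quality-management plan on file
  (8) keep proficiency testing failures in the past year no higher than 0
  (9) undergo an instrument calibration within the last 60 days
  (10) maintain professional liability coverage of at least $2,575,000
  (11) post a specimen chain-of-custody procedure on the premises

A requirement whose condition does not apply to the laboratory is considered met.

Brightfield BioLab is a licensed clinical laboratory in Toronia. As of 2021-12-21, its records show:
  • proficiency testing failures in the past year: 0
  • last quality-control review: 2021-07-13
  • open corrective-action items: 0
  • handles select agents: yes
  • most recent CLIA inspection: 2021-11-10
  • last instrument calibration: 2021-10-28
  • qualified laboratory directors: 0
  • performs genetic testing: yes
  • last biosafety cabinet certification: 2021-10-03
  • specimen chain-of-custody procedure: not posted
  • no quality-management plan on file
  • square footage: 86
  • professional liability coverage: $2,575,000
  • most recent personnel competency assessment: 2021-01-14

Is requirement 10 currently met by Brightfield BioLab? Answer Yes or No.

10. professional liability coverage $2,575,000 ≥ $2,575,000 → met

Yes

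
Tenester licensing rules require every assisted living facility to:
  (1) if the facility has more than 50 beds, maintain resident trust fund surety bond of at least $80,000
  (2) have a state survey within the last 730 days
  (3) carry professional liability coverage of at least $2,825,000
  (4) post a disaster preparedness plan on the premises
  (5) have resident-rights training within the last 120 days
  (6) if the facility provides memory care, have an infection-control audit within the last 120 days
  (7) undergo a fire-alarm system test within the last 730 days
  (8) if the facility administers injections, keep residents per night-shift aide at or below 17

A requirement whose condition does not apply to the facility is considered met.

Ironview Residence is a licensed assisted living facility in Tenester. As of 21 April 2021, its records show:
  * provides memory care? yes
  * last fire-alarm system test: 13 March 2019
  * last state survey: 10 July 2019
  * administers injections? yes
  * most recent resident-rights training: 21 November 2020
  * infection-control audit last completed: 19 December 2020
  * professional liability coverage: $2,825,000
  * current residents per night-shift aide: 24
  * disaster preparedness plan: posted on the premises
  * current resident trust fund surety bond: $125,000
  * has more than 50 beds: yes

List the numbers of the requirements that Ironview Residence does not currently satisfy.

1. condition 'has more than 50 beds' holds; resident trust fund surety bond $125,000 ≥ $80,000 → met
2. state survey 651 days ago vs limit 730 → met
3. professional liability coverage $2,825,000 ≥ $2,825,000 → met
4. disaster preparedness plan present → met
5. resident-rights training 151 days ago vs limit 120 → not met
6. condition 'provides memory care' holds; infection-control audit 123 days ago vs limit 120 → not met
7. fire-alarm system test 770 days ago vs limit 730 → not met
8. condition 'administers injections' holds; residents per night-shift aide 24 > 17 → not met
Not met: 5, 6, 7, 8

5, 6, 7, 8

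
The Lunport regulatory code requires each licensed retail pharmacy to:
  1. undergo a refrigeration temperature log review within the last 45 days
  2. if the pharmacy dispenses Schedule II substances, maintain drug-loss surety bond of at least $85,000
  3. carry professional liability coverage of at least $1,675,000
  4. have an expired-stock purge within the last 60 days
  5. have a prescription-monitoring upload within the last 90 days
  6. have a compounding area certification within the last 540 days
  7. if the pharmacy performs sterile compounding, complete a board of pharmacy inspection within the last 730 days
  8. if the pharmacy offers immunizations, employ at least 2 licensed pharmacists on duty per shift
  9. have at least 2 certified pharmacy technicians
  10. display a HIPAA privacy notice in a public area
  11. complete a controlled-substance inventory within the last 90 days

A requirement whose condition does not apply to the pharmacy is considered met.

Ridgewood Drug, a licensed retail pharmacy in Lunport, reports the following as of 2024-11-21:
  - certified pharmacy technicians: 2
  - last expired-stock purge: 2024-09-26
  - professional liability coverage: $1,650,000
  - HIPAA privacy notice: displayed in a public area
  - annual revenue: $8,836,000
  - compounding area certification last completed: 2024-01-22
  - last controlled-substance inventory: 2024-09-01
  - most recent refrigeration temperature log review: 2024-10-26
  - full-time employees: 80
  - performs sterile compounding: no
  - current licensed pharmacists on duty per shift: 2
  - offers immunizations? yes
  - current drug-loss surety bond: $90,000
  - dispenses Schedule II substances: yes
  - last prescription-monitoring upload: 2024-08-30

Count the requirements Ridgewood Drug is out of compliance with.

1

1. refrigeration temperature log review 26 days ago vs limit 45 → met
2. condition 'dispenses Schedule II substances' holds; drug-loss surety bond $90,000 ≥ $85,000 → met
3. professional liability coverage $1,650,000 < $1,675,000 → not met
4. expired-stock purge 56 days ago vs limit 60 → met
5. prescription-monitoring upload 83 days ago vs limit 90 → met
6. compounding area certification 304 days ago vs limit 540 → met
7. condition 'performs sterile compounding' does not hold → requirement n/a → met
8. condition 'offers immunizations' holds; licensed pharmacists on duty per shift 2 ≥ 2 → met
9. certified pharmacy technicians 2 ≥ 2 → met
10. HIPAA privacy notice present → met
11. controlled-substance inventory 81 days ago vs limit 90 → met
Not met: 1 of 11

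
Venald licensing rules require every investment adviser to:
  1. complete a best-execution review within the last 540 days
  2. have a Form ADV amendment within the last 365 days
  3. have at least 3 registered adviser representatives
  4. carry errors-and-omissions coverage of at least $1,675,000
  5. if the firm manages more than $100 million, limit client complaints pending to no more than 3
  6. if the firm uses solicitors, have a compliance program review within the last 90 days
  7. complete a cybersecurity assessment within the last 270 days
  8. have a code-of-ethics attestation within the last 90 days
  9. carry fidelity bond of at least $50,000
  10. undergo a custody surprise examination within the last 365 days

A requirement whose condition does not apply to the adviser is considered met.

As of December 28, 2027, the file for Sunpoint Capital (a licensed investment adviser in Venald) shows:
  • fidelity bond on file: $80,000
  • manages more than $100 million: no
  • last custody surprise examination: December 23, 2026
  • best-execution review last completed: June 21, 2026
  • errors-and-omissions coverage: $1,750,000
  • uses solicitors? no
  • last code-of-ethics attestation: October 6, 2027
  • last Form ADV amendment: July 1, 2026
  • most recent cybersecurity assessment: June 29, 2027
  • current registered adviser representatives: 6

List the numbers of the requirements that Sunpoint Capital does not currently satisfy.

1. best-execution review 555 days ago vs limit 540 → not met
2. Form ADV amendment 545 days ago vs limit 365 → not met
3. registered adviser representatives 6 ≥ 3 → met
4. errors-and-omissions coverage $1,750,000 ≥ $1,675,000 → met
5. condition 'manages more than $100 million' does not hold → requirement n/a → met
6. condition 'uses solicitors' does not hold → requirement n/a → met
7. cybersecurity assessment 182 days ago vs limit 270 → met
8. code-of-ethics attestation 83 days ago vs limit 90 → met
9. fidelity bond $80,000 ≥ $50,000 → met
10. custody surprise examination 370 days ago vs limit 365 → not met
Not met: 1, 2, 10

1, 2, 10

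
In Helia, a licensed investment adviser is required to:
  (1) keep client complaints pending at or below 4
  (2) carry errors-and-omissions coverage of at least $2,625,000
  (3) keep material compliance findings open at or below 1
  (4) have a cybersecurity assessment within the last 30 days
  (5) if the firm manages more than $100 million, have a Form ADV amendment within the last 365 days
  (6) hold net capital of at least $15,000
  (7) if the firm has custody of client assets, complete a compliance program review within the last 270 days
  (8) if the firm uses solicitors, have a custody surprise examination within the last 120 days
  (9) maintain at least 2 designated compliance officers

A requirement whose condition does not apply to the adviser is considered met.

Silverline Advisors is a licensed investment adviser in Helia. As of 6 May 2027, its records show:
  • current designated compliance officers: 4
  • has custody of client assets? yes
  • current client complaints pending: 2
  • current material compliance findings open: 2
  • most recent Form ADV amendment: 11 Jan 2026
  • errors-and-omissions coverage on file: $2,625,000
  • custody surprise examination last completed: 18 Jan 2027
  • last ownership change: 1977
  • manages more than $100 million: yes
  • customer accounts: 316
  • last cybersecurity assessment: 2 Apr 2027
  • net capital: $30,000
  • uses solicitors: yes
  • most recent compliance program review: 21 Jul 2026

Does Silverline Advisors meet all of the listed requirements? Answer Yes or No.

1. client complaints pending 2 ≤ 4 → met
2. errors-and-omissions coverage $2,625,000 ≥ $2,625,000 → met
3. material compliance findings open 2 > 1 → not met
4. cybersecurity assessment 34 days ago vs limit 30 → not met
5. condition 'manages more than $100 million' holds; Form ADV amendment 480 days ago vs limit 365 → not met
6. net capital $30,000 ≥ $15,000 → met
7. condition 'has custody of client assets' holds; compliance program review 289 days ago vs limit 270 → not met
8. condition 'uses solicitors' holds; custody surprise examination 108 days ago vs limit 120 → met
9. designated compliance officers 4 ≥ 2 → met
Not met: 3, 4, 5, 7

No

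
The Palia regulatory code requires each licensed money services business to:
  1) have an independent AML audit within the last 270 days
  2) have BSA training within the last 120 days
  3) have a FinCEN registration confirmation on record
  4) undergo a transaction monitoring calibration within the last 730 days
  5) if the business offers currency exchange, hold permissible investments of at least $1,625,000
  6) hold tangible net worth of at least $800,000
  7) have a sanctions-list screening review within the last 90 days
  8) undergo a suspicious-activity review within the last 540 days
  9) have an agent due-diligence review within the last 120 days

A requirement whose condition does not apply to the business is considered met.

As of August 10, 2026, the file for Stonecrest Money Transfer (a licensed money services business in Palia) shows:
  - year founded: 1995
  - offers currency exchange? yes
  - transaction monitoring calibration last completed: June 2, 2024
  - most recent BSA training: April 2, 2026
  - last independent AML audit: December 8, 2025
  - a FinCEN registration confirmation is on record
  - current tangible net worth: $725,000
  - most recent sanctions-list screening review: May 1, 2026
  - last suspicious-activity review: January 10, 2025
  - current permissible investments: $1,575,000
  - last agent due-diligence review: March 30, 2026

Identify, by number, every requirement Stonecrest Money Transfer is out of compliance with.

2, 4, 5, 6, 7, 8, 9

1. independent AML audit 245 days ago vs limit 270 → met
2. BSA training 130 days ago vs limit 120 → not met
3. FinCEN registration confirmation present → met
4. transaction monitoring calibration 799 days ago vs limit 730 → not met
5. condition 'offers currency exchange' holds; permissible investments $1,575,000 < $1,625,000 → not met
6. tangible net worth $725,000 < $800,000 → not met
7. sanctions-list screening review 101 days ago vs limit 90 → not met
8. suspicious-activity review 577 days ago vs limit 540 → not met
9. agent due-diligence review 133 days ago vs limit 120 → not met
Not met: 2, 4, 5, 6, 7, 8, 9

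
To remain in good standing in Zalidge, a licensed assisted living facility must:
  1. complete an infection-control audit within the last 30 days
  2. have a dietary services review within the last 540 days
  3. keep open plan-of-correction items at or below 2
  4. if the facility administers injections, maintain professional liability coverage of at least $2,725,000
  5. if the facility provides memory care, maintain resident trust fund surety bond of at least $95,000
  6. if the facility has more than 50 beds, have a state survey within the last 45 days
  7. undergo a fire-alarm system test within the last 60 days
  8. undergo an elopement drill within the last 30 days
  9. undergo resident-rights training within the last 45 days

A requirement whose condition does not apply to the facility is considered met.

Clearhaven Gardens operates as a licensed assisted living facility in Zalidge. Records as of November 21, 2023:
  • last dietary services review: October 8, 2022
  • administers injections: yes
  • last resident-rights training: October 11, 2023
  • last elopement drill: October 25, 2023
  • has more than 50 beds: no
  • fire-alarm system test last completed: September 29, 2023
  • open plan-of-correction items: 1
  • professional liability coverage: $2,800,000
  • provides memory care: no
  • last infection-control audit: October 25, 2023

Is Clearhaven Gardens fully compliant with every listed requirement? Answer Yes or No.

Yes

1. infection-control audit 27 days ago vs limit 30 → met
2. dietary services review 409 days ago vs limit 540 → met
3. open plan-of-correction items 1 ≤ 2 → met
4. condition 'administers injections' holds; professional liability coverage $2,800,000 ≥ $2,725,000 → met
5. condition 'provides memory care' does not hold → requirement n/a → met
6. condition 'has more than 50 beds' does not hold → requirement n/a → met
7. fire-alarm system test 53 days ago vs limit 60 → met
8. elopement drill 27 days ago vs limit 30 → met
9. resident-rights training 41 days ago vs limit 45 → met
All met.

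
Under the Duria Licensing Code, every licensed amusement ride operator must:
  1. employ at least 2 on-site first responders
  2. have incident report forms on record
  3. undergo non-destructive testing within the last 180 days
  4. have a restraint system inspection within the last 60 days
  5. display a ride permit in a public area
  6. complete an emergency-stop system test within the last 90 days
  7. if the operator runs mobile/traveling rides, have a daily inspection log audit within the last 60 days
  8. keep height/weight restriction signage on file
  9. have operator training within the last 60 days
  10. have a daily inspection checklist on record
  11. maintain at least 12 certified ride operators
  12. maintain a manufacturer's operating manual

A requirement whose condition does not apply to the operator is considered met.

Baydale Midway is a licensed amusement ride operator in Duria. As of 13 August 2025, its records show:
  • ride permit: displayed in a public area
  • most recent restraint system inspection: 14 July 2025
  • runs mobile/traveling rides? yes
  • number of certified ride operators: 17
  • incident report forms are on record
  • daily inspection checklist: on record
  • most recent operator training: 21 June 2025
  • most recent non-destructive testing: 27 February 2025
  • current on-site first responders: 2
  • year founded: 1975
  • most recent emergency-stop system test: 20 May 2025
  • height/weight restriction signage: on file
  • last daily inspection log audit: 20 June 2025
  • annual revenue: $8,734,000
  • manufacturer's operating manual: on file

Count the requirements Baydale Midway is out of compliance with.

0

1. on-site first responders 2 ≥ 2 → met
2. incident report forms present → met
3. non-destructive testing 167 days ago vs limit 180 → met
4. restraint system inspection 30 days ago vs limit 60 → met
5. ride permit present → met
6. emergency-stop system test 85 days ago vs limit 90 → met
7. condition 'runs mobile/traveling rides' holds; daily inspection log audit 54 days ago vs limit 60 → met
8. height/weight restriction signage present → met
9. operator training 53 days ago vs limit 60 → met
10. daily inspection checklist present → met
11. certified ride operators 17 ≥ 12 → met
12. manufacturer's operating manual present → met
Not met: 0 of 12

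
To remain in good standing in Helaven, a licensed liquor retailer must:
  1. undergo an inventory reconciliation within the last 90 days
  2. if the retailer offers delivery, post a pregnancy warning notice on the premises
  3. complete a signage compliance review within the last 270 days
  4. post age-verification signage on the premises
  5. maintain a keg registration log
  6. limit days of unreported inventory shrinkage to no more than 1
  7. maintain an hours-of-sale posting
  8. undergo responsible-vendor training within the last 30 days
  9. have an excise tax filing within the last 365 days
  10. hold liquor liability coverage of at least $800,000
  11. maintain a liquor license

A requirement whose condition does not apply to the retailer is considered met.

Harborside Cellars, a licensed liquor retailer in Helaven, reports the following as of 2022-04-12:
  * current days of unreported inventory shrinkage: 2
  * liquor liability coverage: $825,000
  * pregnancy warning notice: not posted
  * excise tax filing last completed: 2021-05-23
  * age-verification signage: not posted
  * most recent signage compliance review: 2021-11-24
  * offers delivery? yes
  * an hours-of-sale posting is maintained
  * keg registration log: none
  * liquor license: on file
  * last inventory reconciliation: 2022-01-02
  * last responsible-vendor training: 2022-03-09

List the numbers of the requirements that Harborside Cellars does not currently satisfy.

1, 2, 4, 5, 6, 8

1. inventory reconciliation 100 days ago vs limit 90 → not met
2. condition 'offers delivery' holds; pregnancy warning notice absent → not met
3. signage compliance review 139 days ago vs limit 270 → met
4. age-verification signage absent → not met
5. keg registration log absent → not met
6. days of unreported inventory shrinkage 2 > 1 → not met
7. hours-of-sale posting present → met
8. responsible-vendor training 34 days ago vs limit 30 → not met
9. excise tax filing 324 days ago vs limit 365 → met
10. liquor liability coverage $825,000 ≥ $800,000 → met
11. liquor license present → met
Not met: 1, 2, 4, 5, 6, 8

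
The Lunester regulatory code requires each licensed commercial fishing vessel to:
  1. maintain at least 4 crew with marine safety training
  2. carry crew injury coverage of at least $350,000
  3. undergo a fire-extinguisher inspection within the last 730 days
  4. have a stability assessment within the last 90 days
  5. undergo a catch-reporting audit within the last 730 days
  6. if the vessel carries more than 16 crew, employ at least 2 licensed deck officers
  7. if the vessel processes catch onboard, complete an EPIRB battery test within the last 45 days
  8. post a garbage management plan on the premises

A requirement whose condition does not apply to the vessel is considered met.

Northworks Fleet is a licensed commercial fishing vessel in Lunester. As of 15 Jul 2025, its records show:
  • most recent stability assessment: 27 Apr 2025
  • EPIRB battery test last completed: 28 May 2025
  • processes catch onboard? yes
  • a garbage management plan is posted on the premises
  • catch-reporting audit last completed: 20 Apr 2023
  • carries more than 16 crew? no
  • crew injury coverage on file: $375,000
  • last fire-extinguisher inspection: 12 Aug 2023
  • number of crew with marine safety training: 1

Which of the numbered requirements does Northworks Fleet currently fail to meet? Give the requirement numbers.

1, 5, 7

1. crew with marine safety training 1 < 4 → not met
2. crew injury coverage $375,000 ≥ $350,000 → met
3. fire-extinguisher inspection 703 days ago vs limit 730 → met
4. stability assessment 79 days ago vs limit 90 → met
5. catch-reporting audit 817 days ago vs limit 730 → not met
6. condition 'carries more than 16 crew' does not hold → requirement n/a → met
7. condition 'processes catch onboard' holds; EPIRB battery test 48 days ago vs limit 45 → not met
8. garbage management plan present → met
Not met: 1, 5, 7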